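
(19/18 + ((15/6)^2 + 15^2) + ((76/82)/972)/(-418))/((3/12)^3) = 1629380000/109593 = 14867.56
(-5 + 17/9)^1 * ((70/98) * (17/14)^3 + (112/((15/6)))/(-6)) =1782821/92610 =19.25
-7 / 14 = -0.50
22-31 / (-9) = 229 / 9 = 25.44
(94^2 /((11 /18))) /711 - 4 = 14196 /869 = 16.34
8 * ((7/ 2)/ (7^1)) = 4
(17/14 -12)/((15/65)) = -1963/42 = -46.74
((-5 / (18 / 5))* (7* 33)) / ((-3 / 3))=1925 / 6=320.83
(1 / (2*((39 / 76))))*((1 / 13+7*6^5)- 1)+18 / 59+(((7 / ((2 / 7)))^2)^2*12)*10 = 863270099761 / 19942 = 43289043.21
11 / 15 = 0.73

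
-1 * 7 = -7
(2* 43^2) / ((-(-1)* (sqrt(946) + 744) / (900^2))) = 222856272000 / 55259 -299538000* sqrt(946) / 55259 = 3866218.13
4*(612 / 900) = 68 / 25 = 2.72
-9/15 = -3/5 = -0.60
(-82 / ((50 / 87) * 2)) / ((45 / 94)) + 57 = -34508 / 375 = -92.02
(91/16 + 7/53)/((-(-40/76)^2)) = -356307/16960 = -21.01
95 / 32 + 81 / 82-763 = -995865 / 1312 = -759.04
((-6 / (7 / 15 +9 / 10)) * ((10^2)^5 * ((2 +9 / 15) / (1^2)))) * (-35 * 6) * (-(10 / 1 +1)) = -10810800000000000 / 41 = -263678048780487.80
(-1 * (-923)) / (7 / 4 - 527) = -3692 / 2101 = -1.76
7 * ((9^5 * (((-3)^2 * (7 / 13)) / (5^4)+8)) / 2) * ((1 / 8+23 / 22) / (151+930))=2770013567727 / 1545830000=1791.93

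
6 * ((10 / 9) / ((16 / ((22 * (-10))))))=-275 / 3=-91.67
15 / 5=3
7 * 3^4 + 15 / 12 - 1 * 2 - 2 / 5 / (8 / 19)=5653 / 10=565.30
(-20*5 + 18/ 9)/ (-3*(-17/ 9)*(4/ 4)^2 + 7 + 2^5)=-147/ 67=-2.19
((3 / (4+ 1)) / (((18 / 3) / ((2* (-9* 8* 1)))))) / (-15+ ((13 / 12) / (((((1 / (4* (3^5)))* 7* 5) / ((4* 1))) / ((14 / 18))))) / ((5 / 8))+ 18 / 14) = -105 / 992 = -0.11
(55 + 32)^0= 1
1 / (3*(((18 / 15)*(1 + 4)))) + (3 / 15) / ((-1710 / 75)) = 8 / 171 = 0.05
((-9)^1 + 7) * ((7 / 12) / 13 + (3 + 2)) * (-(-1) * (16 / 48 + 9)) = -11018 / 117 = -94.17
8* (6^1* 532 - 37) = 25240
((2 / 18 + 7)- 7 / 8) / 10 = 449 / 720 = 0.62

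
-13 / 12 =-1.08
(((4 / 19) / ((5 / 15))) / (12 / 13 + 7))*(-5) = -780 / 1957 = -0.40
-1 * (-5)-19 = -14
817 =817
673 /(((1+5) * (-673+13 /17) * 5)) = -11441 /342840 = -0.03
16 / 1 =16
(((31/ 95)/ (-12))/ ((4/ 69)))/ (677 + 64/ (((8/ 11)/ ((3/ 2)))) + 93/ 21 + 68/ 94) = -234577/ 407141120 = -0.00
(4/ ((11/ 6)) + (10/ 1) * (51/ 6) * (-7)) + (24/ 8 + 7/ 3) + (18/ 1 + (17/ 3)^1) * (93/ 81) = -499238/ 891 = -560.31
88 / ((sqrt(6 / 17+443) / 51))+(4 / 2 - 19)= -17+4488 * sqrt(128129) / 7537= 196.15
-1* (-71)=71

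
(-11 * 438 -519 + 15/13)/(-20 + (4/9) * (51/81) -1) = 16855938/65455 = 257.52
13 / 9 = 1.44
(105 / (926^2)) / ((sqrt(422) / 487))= 51135*sqrt(422) / 361854872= 0.00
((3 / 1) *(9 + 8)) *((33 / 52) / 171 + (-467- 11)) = -24377.81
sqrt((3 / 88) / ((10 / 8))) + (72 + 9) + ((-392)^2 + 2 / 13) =sqrt(330) / 110 + 1998687 / 13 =153745.32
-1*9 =-9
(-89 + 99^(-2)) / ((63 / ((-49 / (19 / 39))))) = 79378208 / 558657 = 142.09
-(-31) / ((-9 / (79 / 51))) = -2449 / 459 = -5.34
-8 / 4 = -2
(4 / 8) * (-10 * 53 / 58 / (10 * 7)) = -53 / 812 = -0.07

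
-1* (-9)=9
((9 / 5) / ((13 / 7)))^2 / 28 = 567 / 16900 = 0.03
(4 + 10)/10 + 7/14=19/10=1.90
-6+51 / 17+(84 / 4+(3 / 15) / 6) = 541 / 30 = 18.03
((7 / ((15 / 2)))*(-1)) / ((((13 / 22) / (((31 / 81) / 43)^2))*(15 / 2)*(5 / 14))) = -8287664 / 177420101625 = -0.00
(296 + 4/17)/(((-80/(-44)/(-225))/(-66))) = 41131530/17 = 2419501.76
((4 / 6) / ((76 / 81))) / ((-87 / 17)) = -153 / 1102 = -0.14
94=94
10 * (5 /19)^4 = 6250 /130321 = 0.05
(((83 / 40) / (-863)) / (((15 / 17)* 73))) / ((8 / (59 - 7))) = -18343 / 75598800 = -0.00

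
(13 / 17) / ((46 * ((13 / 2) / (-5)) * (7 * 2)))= -5 / 5474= -0.00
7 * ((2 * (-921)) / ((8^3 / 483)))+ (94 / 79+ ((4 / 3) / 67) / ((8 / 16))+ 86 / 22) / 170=-2719503110573 / 223576320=-12163.65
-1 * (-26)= 26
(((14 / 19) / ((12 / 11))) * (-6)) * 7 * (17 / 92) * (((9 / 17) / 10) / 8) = -4851 / 139840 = -0.03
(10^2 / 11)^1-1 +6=155 / 11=14.09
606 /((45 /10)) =404 /3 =134.67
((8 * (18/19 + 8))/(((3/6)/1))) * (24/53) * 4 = 261120/1007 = 259.30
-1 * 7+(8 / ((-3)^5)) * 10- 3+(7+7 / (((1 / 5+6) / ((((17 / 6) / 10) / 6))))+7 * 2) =10.72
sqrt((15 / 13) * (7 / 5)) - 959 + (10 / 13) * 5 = -12417 / 13 + sqrt(273) / 13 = -953.88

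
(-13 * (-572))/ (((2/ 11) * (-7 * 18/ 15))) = -102245/ 21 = -4868.81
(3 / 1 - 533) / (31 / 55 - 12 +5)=14575 / 177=82.34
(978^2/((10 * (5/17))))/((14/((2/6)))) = 1355019/175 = 7742.97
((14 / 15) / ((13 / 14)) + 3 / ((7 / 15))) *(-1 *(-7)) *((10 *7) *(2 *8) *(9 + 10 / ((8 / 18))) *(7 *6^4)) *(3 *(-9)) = -5845770798336 / 13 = -449674676795.08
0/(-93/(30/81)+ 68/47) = 0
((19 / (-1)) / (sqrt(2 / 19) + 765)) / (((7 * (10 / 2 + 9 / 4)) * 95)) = -11628 / 2257212419 + 4 * sqrt(38) / 11286062095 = -0.00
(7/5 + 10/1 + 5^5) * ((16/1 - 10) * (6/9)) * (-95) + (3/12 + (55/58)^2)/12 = -1191831.90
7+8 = 15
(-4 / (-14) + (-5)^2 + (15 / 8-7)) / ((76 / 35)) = 5645 / 608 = 9.28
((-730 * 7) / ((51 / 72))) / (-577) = 122640 / 9809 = 12.50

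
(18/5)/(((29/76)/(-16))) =-21888/145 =-150.95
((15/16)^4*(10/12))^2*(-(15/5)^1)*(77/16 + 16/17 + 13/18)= -37619912109375/4672924418048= -8.05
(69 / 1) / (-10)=-69 / 10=-6.90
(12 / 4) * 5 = 15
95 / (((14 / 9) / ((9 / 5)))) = 1539 / 14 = 109.93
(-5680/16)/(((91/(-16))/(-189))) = -153360/13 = -11796.92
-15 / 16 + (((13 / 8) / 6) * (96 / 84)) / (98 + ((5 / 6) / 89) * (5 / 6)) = -32860713 / 35169904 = -0.93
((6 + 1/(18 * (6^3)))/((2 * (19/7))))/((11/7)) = 1143121/1625184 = 0.70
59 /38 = 1.55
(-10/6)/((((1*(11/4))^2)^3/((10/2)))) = -102400/5314683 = -0.02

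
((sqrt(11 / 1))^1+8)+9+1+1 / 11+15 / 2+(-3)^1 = sqrt(11)+497 / 22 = 25.91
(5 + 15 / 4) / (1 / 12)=105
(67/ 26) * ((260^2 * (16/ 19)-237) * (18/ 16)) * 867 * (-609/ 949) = -342932399716473/ 3750448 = -91437716.17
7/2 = 3.50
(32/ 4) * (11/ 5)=88/ 5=17.60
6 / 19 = 0.32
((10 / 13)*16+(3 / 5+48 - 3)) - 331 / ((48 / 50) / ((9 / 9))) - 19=-305.88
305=305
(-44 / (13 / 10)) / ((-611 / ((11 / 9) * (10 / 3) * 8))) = 387200 / 214461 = 1.81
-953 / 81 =-11.77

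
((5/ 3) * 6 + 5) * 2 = 30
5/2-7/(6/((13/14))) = 17/12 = 1.42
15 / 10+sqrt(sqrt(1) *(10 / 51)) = sqrt(510) / 51+3 / 2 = 1.94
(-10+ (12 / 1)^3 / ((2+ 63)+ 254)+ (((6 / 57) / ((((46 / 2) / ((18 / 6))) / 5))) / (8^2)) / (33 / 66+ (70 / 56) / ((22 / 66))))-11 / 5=-642970883 / 94794040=-6.78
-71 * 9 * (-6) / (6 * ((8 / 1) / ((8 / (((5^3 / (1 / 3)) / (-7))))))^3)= -24353 / 5859375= -0.00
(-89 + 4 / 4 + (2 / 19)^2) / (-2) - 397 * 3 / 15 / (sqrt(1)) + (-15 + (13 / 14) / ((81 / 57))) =-49.75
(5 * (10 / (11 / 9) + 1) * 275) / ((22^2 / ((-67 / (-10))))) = 169175 / 968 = 174.77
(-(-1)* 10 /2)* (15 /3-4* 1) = 5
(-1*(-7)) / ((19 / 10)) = 70 / 19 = 3.68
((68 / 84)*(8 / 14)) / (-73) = -68 / 10731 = -0.01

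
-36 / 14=-18 / 7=-2.57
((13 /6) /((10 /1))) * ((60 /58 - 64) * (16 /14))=-47476 /3045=-15.59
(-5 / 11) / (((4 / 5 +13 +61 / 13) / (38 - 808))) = 11375 / 601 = 18.93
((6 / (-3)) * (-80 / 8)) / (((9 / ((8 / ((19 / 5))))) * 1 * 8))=100 / 171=0.58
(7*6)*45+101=1991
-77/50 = -1.54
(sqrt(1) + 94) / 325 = 19 / 65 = 0.29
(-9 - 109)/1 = -118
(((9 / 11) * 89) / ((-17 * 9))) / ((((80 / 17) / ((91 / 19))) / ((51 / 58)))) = -413049 / 969760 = -0.43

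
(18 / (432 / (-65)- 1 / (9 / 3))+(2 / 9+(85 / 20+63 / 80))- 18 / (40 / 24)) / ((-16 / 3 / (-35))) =-55693603 / 1045248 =-53.28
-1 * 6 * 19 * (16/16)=-114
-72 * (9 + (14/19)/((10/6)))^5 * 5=-41811400199826504/1547561875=-27017595.14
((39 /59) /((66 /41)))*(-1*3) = -1599 /1298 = -1.23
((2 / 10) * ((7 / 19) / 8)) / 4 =7 / 3040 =0.00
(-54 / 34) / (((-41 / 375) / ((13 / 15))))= 8775 / 697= 12.59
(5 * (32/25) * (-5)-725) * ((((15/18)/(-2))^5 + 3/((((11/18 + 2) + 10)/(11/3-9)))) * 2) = 54786354187/28242432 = 1939.86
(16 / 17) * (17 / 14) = 1.14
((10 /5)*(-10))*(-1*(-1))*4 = -80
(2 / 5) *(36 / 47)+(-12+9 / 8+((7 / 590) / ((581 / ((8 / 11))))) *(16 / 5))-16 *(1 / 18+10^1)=-781357047859 / 4557148200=-171.46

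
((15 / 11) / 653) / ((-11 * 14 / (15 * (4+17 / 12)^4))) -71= -181399941913 / 2548643328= -71.18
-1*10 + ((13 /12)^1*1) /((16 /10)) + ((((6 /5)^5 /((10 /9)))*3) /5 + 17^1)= 67655821 /7500000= 9.02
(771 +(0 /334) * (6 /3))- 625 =146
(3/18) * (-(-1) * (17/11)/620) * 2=17/20460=0.00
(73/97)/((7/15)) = 1095/679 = 1.61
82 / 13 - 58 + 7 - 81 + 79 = -607 / 13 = -46.69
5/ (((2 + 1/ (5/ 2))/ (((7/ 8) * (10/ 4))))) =4.56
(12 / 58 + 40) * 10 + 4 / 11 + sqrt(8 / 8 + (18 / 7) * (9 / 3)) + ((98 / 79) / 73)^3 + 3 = sqrt(427) / 7 + 24806141177804027 / 61184376299497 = 408.38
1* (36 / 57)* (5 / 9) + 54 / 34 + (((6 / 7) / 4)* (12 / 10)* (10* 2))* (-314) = -10940423 / 6783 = -1612.92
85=85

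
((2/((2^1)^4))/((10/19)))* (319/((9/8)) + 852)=9709/36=269.69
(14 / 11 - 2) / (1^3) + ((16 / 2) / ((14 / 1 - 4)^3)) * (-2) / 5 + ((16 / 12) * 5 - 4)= 39934 / 20625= 1.94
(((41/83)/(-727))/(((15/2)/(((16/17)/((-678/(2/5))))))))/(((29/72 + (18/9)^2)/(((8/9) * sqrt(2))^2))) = 1343488/74408775532425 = 0.00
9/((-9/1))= -1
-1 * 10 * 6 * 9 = -540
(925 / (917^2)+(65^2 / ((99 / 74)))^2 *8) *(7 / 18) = 657575349369085925 / 21192565086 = 31028586.99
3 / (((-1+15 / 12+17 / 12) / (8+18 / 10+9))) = 846 / 25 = 33.84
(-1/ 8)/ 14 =-1/ 112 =-0.01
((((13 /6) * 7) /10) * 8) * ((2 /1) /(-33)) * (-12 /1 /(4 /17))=37.50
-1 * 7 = -7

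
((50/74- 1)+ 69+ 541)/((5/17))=383486/185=2072.90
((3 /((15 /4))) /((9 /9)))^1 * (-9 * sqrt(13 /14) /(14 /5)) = -9 * sqrt(182) /49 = -2.48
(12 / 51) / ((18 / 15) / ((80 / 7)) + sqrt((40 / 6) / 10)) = 0.26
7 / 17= 0.41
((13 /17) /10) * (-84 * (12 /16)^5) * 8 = -66339 /5440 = -12.19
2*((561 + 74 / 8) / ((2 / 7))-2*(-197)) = 19119 / 4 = 4779.75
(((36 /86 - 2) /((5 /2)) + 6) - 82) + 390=67374 /215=313.37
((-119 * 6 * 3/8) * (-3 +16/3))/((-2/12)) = 3748.50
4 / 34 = 2 / 17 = 0.12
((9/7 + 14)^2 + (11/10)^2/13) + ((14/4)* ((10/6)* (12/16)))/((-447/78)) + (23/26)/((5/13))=558284709/2372825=235.28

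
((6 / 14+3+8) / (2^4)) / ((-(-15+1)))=5 / 98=0.05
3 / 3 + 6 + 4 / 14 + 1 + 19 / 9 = 655 / 63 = 10.40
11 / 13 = 0.85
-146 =-146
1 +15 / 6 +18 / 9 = 11 / 2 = 5.50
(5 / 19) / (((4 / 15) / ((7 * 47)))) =24675 / 76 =324.67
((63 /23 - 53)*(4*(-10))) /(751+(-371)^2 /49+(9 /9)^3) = 46240 /81903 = 0.56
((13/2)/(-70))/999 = -13/139860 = -0.00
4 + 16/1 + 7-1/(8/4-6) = 109/4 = 27.25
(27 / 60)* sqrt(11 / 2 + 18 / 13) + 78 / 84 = 13 / 14 + 9* sqrt(4654) / 520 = 2.11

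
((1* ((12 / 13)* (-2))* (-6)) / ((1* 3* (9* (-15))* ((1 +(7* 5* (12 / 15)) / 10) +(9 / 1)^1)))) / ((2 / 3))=-1 / 312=-0.00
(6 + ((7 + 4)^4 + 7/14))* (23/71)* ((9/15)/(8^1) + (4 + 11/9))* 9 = 256981599/1136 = 226216.20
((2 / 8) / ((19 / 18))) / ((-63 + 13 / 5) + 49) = -15 / 722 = -0.02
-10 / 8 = -5 / 4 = -1.25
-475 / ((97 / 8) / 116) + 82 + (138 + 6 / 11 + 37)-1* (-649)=-3881516 / 1067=-3637.78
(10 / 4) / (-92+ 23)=-5 / 138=-0.04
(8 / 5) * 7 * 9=504 / 5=100.80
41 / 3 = 13.67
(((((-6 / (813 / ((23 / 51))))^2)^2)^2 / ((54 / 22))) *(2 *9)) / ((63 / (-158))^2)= 11010309018677106688 / 15853242007985059437343795318942096227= 0.00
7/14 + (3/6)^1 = 1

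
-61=-61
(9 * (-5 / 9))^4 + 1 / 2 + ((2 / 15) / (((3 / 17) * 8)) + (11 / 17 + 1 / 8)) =3833363 / 6120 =626.37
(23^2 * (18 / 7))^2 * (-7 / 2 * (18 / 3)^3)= -9792196272 / 7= -1398885181.71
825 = 825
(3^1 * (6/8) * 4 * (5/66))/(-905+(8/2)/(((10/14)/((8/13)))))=-975/1289222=-0.00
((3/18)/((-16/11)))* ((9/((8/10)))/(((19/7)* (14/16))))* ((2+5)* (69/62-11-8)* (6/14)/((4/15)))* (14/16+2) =189389475/603136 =314.01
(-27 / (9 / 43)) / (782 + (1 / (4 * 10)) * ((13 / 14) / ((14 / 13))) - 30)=-337120 / 1965283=-0.17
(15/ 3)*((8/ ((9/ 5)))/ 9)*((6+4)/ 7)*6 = 4000/ 189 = 21.16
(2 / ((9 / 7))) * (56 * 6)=522.67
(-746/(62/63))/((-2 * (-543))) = -7833/11222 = -0.70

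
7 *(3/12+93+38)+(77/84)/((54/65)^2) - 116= 28136303/34992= 804.08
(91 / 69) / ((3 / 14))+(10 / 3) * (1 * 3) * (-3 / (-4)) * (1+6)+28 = 35875 / 414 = 86.65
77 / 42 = 11 / 6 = 1.83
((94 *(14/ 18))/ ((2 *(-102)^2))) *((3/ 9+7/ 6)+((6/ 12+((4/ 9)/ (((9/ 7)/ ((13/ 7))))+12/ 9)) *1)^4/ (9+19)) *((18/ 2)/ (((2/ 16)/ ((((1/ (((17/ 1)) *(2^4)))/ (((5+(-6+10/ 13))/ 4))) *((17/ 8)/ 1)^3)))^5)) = -6669028418268176558025320243/ 26498949067796948044480512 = -251.67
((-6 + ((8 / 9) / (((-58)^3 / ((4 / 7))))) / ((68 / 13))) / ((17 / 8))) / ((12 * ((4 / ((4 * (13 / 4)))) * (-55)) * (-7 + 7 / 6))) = -2037408451 / 854797256775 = -0.00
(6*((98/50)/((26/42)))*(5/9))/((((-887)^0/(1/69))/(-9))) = -2058/1495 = -1.38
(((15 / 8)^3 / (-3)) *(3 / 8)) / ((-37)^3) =3375 / 207474688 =0.00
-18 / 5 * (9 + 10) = -342 / 5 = -68.40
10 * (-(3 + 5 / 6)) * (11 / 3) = -1265 / 9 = -140.56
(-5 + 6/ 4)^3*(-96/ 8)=1029/ 2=514.50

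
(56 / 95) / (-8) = -7 / 95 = -0.07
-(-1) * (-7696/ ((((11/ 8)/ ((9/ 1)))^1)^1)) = -554112/ 11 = -50373.82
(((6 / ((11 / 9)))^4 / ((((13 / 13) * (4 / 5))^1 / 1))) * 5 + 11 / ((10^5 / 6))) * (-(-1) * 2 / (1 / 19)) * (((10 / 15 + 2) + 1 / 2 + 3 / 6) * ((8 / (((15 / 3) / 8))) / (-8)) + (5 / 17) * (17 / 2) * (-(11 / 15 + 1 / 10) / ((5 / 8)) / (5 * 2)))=-1565094029577117 / 1830125000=-855184.22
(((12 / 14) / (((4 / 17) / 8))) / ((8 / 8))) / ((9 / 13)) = 42.10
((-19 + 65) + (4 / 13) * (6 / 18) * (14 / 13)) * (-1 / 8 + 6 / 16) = 11689 / 1014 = 11.53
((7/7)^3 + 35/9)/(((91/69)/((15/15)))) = 1012/273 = 3.71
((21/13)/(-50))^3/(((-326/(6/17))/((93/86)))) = 2583819/65444785250000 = 0.00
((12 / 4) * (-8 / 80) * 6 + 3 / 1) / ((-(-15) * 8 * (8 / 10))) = 1 / 80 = 0.01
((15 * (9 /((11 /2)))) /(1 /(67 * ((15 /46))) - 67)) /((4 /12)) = -814050 /740179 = -1.10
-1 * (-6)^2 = -36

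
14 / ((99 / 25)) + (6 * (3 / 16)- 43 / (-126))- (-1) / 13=40669 / 8008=5.08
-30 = -30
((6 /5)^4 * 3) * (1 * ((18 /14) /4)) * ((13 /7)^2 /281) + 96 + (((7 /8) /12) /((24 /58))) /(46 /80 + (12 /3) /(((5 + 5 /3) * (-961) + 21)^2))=7053293286082785406001 /73219348116950490000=96.33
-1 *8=-8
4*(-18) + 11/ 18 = -71.39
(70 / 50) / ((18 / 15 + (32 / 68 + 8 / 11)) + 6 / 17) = 1309 / 2572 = 0.51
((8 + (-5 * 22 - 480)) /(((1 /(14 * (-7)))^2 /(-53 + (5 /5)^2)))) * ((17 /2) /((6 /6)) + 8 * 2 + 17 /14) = 7473997440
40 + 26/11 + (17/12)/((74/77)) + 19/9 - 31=438061/29304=14.95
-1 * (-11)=11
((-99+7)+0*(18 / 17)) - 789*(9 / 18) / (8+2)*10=-486.50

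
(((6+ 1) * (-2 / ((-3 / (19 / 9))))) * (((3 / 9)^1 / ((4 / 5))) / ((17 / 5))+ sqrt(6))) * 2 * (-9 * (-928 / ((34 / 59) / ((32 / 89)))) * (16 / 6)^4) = 11930855014400 / 18750609+ 1908936802304 * sqrt(6) / 367659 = 13354383.95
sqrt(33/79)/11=sqrt(2607)/869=0.06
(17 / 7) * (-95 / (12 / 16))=-6460 / 21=-307.62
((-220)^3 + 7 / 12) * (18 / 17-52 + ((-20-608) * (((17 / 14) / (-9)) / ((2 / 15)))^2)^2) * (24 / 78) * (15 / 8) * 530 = -3702845282167204156904525 / 2750739264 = -1346127323162826.73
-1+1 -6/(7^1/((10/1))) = -60/7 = -8.57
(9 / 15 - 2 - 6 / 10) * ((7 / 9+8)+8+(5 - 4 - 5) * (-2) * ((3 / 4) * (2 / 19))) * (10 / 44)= -14885 / 1881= -7.91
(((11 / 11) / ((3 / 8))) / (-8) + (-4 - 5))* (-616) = 17248 / 3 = 5749.33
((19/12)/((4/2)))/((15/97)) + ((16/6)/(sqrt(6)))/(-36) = 1843/360 - sqrt(6)/81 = 5.09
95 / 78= 1.22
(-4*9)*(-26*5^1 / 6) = 780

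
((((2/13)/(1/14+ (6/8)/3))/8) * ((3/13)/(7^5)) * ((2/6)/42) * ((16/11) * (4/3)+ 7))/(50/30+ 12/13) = 295/13108149054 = 0.00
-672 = -672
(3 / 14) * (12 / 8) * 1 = 9 / 28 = 0.32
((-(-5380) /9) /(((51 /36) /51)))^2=463110400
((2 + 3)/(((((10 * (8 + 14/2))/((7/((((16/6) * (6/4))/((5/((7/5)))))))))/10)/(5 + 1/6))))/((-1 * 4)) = -775/288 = -2.69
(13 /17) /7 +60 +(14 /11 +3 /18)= 483403 /7854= 61.55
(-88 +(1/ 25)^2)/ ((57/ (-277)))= 5078241/ 11875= 427.64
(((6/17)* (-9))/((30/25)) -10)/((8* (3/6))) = -215/68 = -3.16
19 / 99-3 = -278 / 99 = -2.81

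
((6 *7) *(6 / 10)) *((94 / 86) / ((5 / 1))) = 5922 / 1075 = 5.51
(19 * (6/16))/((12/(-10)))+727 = 11537/16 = 721.06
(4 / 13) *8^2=256 / 13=19.69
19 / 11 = 1.73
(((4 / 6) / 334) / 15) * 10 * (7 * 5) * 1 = 70 / 1503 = 0.05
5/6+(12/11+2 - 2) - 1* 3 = -71/66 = -1.08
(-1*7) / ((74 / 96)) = -9.08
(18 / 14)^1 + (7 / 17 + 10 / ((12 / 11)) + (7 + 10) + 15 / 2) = 12625 / 357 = 35.36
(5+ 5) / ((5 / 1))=2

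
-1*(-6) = 6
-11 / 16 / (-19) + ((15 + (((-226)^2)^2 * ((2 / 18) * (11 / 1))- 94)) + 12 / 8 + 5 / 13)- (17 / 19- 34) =3188481682.25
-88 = -88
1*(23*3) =69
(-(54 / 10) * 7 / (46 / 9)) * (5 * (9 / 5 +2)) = -32319 / 230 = -140.52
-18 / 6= -3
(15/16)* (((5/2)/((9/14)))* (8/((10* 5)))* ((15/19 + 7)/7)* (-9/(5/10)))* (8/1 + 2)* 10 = -22200/19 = -1168.42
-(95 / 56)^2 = -9025 / 3136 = -2.88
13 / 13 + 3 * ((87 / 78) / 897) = 7803 / 7774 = 1.00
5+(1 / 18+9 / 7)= 799 / 126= 6.34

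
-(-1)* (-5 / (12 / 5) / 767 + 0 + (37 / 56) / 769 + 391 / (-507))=-331945195 / 429391144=-0.77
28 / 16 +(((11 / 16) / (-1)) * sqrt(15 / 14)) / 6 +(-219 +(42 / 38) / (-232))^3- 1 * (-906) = -899596820285058149 / 85649485312- 11 * sqrt(210) / 1344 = -10503236.85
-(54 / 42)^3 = -729 / 343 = -2.13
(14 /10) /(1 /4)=28 /5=5.60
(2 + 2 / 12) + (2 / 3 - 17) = -85 / 6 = -14.17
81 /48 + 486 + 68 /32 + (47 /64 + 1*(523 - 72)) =60259 /64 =941.55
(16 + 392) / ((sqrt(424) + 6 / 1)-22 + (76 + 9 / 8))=1596096 / 211985-52224* sqrt(106) / 211985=4.99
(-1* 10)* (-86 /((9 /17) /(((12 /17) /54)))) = 1720 /81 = 21.23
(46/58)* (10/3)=2.64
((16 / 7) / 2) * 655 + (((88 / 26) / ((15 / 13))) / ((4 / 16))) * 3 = 783.77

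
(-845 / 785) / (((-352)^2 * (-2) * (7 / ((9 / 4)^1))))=1521 / 1089363968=0.00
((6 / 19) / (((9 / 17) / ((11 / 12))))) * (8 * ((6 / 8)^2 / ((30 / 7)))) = 1309 / 2280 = 0.57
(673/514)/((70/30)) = 2019/3598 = 0.56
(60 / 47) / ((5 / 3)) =36 / 47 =0.77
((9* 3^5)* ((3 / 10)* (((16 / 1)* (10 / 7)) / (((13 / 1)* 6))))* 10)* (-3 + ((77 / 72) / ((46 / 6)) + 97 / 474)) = -64946610 / 12719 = -5106.27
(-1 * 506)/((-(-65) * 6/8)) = -2024/195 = -10.38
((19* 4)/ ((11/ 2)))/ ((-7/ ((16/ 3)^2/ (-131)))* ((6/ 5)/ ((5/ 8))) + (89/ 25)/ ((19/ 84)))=1155200/ 6490407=0.18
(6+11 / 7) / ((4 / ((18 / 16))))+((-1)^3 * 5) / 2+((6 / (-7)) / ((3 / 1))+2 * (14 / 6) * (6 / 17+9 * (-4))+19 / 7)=-625635 / 3808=-164.29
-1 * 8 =-8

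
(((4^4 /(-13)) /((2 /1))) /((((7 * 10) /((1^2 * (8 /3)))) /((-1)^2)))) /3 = -512 /4095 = -0.13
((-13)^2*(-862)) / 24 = -72839 / 12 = -6069.92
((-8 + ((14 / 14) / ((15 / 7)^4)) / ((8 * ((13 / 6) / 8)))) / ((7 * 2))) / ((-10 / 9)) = 875099 / 1706250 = 0.51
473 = 473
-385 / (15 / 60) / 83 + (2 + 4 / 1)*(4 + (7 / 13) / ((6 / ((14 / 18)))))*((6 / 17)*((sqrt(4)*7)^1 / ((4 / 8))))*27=6496.96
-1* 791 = -791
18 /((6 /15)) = 45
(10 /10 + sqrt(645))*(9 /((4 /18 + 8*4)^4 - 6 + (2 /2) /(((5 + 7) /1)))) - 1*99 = -2800817151381 /28291084723 + 236196*sqrt(645) /28291084723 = -99.00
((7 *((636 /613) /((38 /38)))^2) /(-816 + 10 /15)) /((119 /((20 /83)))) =-12134880 /648446902157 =-0.00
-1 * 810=-810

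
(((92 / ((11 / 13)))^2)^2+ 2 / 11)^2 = 4186484025046489372175524 / 214358881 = 19530256948143377.24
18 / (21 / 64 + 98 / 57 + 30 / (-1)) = -0.64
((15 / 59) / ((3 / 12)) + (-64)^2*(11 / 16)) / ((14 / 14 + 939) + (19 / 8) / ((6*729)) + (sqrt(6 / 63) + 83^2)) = 11152785928570638912 / 30995612923496769413 - 67835612132352*sqrt(42) / 30995612923496769413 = 0.36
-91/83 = -1.10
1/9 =0.11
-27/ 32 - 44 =-44.84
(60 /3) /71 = 20 /71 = 0.28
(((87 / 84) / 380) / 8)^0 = 1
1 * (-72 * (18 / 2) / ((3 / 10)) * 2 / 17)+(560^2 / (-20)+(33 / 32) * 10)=-4331275 / 272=-15923.81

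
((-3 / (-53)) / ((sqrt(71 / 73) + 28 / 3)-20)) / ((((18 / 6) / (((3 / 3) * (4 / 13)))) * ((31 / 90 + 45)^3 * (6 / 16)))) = -54494208000 / 3470670621032551937-69984000 * sqrt(5183) / 3470670621032551937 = -0.00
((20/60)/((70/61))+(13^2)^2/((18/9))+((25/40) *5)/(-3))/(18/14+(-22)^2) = 11994989/407640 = 29.43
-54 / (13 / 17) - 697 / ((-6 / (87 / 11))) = 242573 / 286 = 848.16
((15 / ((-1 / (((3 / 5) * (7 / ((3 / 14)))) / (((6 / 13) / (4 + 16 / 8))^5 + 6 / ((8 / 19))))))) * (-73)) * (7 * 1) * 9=2008109972232 / 21163705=94884.61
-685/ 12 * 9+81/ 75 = -51267/ 100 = -512.67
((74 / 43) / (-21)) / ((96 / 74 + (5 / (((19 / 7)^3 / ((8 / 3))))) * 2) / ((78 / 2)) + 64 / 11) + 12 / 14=34850874543 / 41330736560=0.84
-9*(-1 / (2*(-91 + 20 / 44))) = -33 / 664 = -0.05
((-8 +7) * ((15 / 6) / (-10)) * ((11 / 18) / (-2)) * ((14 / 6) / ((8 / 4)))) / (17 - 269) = 11 / 31104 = 0.00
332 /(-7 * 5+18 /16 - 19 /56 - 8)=-4648 /591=-7.86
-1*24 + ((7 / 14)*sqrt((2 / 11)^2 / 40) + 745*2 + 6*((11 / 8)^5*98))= sqrt(10) / 220 + 35683969 / 8192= 4355.97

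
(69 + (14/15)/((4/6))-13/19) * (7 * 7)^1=324527/95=3416.07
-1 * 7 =-7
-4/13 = -0.31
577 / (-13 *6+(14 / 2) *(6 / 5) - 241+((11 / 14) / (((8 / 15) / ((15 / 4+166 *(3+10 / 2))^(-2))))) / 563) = -322639581690265 / 173677390073692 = -1.86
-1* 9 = -9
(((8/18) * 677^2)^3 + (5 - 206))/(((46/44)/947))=128376238343831273680478/16767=7656482277320407567.27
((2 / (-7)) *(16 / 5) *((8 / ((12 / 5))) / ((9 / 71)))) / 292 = -1136 / 13797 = -0.08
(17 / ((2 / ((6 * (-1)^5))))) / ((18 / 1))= -2.83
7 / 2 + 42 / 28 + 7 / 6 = 37 / 6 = 6.17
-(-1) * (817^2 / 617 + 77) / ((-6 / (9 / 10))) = -1072497 / 6170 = -173.82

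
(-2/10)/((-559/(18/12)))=0.00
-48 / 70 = -24 / 35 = -0.69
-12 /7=-1.71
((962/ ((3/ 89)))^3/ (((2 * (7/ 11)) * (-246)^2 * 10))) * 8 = 3451897771569676/ 14296905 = 241443709.08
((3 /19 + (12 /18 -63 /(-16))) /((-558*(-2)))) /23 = 0.00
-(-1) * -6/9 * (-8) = 16/3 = 5.33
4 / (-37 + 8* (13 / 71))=-0.11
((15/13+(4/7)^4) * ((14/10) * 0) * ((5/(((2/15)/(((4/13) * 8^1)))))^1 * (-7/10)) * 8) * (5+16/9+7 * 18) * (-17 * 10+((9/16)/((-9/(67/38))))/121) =0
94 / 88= 47 / 44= 1.07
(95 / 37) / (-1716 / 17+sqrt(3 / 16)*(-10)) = -3695120 / 145002371+274550*sqrt(3) / 435007113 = -0.02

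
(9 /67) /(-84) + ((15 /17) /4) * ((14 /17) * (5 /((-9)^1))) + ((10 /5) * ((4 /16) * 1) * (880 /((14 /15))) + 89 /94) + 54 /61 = 2206408425713 /4663152564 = 473.16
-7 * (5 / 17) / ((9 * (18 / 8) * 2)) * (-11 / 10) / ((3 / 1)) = 77 / 4131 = 0.02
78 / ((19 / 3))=234 / 19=12.32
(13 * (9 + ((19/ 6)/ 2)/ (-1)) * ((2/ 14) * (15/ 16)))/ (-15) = -1157/ 1344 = -0.86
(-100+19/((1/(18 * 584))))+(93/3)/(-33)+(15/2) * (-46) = 6576308/33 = 199282.06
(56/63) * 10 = 80/9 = 8.89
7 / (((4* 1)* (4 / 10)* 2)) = 35 / 16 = 2.19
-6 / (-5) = 6 / 5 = 1.20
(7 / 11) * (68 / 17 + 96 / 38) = 868 / 209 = 4.15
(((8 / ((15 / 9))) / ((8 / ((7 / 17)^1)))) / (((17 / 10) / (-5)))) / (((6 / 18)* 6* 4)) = -105 / 1156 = -0.09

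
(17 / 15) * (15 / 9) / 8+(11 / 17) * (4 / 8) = 685 / 1224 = 0.56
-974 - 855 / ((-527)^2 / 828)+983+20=7346201 / 277729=26.45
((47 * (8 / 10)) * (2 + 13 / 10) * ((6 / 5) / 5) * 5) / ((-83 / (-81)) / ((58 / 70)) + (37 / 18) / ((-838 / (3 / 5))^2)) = 61403636710944 / 510005139565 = 120.40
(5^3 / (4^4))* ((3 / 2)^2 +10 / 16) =2875 / 2048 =1.40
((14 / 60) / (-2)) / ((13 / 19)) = -133 / 780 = -0.17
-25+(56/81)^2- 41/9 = -190778/6561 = -29.08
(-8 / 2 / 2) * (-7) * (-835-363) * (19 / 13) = -318668 / 13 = -24512.92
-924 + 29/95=-87751/95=-923.69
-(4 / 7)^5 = -1024 / 16807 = -0.06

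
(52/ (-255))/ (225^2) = -52/ 12909375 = -0.00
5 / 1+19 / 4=39 / 4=9.75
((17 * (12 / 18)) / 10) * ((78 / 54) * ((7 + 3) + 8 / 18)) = 20774 / 1215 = 17.10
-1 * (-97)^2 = -9409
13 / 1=13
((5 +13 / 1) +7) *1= 25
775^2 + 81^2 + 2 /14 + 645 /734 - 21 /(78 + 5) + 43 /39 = 10098570159829 /16631706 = 607187.87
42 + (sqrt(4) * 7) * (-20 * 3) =-798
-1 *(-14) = 14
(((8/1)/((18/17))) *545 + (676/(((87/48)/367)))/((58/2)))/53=66892708/401157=166.75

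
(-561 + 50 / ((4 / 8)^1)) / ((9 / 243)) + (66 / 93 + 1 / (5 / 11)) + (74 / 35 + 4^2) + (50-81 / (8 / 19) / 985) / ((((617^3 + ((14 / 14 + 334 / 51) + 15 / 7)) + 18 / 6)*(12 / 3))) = -7126892139359125022983 / 573547874086100480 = -12425.98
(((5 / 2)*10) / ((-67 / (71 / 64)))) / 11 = -1775 / 47168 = -0.04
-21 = -21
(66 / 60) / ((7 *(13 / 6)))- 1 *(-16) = 7313 / 455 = 16.07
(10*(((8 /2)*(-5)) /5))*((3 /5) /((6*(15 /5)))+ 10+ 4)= -1684 /3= -561.33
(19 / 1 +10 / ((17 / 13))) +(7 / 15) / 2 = 13709 / 510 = 26.88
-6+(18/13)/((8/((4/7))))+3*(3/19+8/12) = -5926/1729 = -3.43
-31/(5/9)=-279/5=-55.80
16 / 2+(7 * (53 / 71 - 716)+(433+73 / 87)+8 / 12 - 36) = -28415861 / 6177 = -4600.27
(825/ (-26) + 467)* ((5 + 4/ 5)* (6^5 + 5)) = 2553669733/ 130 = 19643613.33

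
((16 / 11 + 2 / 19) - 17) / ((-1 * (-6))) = -3227 / 1254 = -2.57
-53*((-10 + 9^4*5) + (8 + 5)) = -1738824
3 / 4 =0.75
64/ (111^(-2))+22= 788566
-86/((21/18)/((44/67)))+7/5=-110237/2345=-47.01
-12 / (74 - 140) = 2 / 11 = 0.18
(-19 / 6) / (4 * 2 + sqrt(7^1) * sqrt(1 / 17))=-1292 / 3243 + 19 * sqrt(119) / 6486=-0.37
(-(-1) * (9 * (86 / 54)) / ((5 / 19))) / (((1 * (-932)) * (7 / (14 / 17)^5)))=-15692936 / 4962400215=-0.00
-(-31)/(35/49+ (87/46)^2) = 459172/63563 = 7.22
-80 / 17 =-4.71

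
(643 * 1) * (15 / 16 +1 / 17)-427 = 58109 / 272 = 213.64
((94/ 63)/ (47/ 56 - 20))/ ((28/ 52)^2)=-127088/ 473193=-0.27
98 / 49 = 2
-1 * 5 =-5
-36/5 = -7.20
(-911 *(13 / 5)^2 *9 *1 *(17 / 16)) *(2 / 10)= -23555727 / 2000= -11777.86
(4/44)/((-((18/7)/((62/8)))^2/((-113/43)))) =5321057/2452032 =2.17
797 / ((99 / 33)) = 797 / 3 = 265.67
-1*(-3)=3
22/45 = 0.49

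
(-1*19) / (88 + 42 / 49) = -133 / 622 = -0.21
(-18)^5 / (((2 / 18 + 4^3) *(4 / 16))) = -68024448 / 577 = -117893.32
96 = 96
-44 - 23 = -67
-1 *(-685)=685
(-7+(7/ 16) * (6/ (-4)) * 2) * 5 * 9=-5985/ 16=-374.06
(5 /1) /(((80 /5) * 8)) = 5 /128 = 0.04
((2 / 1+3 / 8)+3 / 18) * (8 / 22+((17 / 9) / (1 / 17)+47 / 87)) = 2890973 / 34452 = 83.91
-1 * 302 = -302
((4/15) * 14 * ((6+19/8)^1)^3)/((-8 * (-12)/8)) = 2105341/11520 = 182.76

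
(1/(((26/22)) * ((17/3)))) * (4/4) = 33/221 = 0.15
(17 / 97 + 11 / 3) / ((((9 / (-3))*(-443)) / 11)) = 12298 / 386739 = 0.03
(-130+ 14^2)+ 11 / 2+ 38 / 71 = 10229 / 142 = 72.04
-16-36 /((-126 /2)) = -108 /7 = -15.43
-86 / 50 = -43 / 25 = -1.72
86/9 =9.56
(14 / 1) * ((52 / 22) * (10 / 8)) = 455 / 11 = 41.36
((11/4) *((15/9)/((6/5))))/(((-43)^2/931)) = 256025/133128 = 1.92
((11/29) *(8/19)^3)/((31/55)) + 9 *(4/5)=7.25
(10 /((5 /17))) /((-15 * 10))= -17 /75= -0.23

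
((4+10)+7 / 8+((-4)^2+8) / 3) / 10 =183 / 80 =2.29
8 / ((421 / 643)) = 5144 / 421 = 12.22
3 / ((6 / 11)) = 11 / 2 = 5.50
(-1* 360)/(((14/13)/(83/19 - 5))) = 28080/133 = 211.13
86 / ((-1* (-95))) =86 / 95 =0.91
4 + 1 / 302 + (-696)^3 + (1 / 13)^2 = -337153531.99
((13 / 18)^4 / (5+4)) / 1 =0.03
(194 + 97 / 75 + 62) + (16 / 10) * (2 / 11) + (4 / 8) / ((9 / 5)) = 1276417 / 4950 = 257.86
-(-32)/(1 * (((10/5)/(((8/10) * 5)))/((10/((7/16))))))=10240/7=1462.86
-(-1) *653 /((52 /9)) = 5877 /52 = 113.02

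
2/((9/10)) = 20/9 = 2.22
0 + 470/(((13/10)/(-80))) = -28923.08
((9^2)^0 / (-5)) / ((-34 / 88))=44 / 85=0.52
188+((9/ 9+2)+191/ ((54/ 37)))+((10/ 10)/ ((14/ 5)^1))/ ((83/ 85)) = 5054918/ 15687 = 322.24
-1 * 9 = -9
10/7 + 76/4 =143/7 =20.43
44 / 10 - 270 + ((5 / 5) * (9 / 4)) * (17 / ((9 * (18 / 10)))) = -47383 / 180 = -263.24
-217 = -217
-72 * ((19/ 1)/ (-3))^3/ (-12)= -1524.22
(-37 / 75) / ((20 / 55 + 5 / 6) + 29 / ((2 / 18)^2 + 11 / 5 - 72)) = -11503448 / 18221075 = -0.63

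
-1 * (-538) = 538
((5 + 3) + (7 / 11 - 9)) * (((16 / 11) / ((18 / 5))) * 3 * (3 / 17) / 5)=-32 / 2057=-0.02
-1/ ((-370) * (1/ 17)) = 17/ 370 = 0.05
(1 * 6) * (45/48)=5.62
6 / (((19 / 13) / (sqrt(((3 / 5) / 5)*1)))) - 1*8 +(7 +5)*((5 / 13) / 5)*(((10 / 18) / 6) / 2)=-931 / 117 +78*sqrt(3) / 95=-6.54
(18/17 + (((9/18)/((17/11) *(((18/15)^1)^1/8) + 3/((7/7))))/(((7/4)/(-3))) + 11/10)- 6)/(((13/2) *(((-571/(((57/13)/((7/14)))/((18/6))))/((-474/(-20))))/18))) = 1.38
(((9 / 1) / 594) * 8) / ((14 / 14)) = 4 / 33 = 0.12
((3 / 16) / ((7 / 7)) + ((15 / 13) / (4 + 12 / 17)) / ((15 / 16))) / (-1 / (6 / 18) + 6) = 0.15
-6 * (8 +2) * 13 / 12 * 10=-650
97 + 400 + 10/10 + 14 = 512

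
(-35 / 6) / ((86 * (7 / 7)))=-35 / 516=-0.07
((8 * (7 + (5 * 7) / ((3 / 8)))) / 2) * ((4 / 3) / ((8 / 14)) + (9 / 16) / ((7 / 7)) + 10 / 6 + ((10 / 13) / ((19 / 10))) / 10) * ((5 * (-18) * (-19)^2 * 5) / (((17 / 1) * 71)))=-7802574675 / 31382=-248632.17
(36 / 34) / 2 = 9 / 17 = 0.53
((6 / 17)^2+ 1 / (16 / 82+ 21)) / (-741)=-43133 / 186095481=-0.00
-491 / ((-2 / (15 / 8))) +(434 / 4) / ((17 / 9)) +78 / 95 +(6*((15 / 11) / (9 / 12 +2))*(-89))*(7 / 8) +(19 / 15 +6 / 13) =7038529417 / 24387792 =288.61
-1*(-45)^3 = 91125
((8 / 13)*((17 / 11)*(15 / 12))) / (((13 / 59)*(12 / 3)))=5015 / 3718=1.35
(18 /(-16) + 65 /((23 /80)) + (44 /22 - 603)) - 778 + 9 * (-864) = -1643127 /184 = -8930.04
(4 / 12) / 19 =1 / 57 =0.02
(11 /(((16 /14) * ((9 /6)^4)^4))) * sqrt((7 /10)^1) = 315392 * sqrt(70) /215233605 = 0.01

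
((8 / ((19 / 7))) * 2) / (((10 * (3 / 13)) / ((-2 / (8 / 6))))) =-364 / 95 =-3.83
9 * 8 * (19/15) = 456/5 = 91.20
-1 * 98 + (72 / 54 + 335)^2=1017199 / 9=113022.11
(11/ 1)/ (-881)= -11/ 881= -0.01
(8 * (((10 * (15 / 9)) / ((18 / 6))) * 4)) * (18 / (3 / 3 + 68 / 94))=150400 / 81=1856.79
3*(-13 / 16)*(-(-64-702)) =-14937 / 8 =-1867.12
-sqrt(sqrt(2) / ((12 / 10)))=-sqrt(15)*2^(3 / 4) / 6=-1.09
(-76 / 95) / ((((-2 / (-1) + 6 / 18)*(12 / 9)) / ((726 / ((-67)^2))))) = -6534 / 157115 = -0.04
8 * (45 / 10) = 36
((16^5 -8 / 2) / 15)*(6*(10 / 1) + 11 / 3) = 22253028 / 5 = 4450605.60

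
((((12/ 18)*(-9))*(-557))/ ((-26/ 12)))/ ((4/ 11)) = -4241.77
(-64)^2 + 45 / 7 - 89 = 28094 / 7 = 4013.43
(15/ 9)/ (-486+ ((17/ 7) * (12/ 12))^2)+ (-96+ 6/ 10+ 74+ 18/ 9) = -19.40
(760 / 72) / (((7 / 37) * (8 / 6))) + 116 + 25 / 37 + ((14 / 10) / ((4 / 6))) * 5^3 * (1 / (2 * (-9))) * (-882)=40469333 / 3108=13021.02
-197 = -197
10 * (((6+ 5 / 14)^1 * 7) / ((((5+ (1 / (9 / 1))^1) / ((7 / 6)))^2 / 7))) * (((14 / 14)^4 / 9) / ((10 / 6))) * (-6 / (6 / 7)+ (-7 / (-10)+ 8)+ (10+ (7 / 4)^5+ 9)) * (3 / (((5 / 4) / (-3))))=-156619170351 / 54169600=-2891.27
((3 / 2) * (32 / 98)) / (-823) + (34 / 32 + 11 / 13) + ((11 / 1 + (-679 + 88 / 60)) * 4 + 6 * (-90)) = -403156393067 / 125820240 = -3204.23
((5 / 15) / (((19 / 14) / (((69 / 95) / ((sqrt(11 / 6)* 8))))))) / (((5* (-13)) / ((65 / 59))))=-161* sqrt(66) / 4685780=-0.00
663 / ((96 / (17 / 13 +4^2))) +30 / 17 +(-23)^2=353761 / 544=650.30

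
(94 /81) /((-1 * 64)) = -47 /2592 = -0.02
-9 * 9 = -81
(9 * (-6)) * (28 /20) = -378 /5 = -75.60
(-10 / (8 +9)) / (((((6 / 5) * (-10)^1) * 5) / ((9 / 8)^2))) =27 / 2176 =0.01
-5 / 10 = -1 / 2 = -0.50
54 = 54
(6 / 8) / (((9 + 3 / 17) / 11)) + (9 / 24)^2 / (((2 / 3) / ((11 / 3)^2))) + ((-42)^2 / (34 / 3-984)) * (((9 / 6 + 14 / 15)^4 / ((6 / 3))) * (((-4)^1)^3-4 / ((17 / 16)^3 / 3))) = 52700474680830799 / 22364369040000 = 2356.45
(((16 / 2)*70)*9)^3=128024064000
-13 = -13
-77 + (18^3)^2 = 34012147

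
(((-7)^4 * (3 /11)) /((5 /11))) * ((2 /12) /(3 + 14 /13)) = 31213 /530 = 58.89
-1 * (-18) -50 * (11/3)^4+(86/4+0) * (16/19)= -9001.55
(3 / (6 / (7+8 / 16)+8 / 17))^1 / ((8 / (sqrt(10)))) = 85* sqrt(10) / 288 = 0.93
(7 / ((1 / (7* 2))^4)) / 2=134456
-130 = -130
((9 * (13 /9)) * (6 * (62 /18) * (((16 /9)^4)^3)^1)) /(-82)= -113434415614394368 /34738832987163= -3265.35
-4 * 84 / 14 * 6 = -144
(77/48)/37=77/1776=0.04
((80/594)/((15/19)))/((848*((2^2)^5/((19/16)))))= 0.00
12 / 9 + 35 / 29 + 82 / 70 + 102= 321892 / 3045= 105.71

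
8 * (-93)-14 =-758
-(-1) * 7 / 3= 7 / 3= 2.33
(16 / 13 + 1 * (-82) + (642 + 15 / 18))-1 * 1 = 43763 / 78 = 561.06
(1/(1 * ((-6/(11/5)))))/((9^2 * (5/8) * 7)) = -44/42525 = -0.00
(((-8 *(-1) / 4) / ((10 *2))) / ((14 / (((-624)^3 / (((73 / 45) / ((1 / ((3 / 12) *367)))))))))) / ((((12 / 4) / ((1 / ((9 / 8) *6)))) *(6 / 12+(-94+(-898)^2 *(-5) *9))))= 215973888 / 13610787894739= 0.00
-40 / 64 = -0.62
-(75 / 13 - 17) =146 / 13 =11.23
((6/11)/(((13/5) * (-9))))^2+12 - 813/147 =58345897/9018009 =6.47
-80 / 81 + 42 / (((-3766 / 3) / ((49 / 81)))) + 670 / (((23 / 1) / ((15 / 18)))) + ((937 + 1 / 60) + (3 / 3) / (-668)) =401837707297 / 418457745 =960.28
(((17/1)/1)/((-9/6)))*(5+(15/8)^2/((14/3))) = -87635/1344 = -65.20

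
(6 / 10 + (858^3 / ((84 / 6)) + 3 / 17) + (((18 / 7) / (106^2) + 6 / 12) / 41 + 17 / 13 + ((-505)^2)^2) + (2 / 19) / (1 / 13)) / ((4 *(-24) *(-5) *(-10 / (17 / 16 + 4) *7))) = -303496634260081068129 / 30950056384000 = -9806012.32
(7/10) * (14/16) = 49/80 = 0.61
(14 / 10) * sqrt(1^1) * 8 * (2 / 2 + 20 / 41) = 3416 / 205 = 16.66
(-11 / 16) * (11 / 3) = -2.52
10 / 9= 1.11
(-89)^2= 7921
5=5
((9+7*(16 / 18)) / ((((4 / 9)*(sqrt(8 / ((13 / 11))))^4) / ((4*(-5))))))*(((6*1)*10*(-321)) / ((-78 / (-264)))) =42877575 / 44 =974490.34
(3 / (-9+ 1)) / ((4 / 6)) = -9 / 16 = -0.56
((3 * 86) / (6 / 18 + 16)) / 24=129 / 196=0.66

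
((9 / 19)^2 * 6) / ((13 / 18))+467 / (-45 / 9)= -2147891 / 23465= -91.54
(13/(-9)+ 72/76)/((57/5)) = -425/9747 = -0.04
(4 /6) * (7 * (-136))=-1904 /3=-634.67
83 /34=2.44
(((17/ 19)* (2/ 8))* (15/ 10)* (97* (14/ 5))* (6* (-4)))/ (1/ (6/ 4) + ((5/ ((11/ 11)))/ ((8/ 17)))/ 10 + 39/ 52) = -83808/ 95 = -882.19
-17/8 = -2.12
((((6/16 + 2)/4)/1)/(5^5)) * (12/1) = 57/25000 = 0.00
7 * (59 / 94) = 413 / 94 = 4.39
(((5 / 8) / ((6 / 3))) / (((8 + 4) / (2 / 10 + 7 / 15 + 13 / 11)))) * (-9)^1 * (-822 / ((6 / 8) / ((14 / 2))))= 292495 / 88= 3323.81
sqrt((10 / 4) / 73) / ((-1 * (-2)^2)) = -sqrt(730) / 584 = -0.05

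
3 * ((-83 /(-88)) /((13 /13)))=249 /88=2.83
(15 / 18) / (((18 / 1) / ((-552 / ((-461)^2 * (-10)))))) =23 / 1912689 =0.00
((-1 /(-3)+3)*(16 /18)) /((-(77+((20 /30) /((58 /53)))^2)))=-33640 /878433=-0.04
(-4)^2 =16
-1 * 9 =-9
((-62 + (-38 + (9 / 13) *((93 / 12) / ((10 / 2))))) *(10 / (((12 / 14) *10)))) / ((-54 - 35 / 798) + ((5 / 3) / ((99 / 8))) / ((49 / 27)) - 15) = 1843861327 / 1101856340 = 1.67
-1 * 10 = -10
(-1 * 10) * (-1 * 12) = 120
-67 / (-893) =67 / 893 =0.08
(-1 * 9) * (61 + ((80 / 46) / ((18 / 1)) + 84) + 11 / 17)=-512872 / 391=-1311.69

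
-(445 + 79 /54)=-24109 /54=-446.46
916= 916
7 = 7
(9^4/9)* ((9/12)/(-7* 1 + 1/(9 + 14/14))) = -3645/46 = -79.24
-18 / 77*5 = -90 / 77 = -1.17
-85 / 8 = -10.62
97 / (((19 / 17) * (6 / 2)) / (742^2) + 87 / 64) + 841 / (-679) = 70.12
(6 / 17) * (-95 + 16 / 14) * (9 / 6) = -5913 / 119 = -49.69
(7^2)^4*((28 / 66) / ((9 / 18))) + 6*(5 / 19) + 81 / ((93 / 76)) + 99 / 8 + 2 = 760597558343 / 155496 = 4891428.45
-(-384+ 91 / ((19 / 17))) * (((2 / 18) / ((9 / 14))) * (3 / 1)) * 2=160972 / 513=313.79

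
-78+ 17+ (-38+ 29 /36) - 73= -6163 /36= -171.19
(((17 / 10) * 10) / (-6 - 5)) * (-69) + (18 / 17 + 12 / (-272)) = 80523 / 748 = 107.65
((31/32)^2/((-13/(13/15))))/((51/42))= -6727/130560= -0.05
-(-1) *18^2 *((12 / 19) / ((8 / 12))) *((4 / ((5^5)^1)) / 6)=3888 / 59375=0.07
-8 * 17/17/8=-1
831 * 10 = 8310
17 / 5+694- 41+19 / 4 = 13223 / 20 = 661.15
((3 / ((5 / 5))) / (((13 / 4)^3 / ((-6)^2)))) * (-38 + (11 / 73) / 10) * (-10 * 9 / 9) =14743296 / 12337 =1195.05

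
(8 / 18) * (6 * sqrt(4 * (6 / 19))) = 16 * sqrt(114) / 57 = 3.00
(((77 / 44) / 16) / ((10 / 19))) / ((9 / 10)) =133 / 576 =0.23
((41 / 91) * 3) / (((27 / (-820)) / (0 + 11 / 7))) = -369820 / 5733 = -64.51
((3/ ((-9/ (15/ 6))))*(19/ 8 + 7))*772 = -24125/ 4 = -6031.25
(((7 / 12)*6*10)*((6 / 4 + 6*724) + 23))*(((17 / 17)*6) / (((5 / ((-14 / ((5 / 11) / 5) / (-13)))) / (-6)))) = -169532748 / 13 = -13040980.62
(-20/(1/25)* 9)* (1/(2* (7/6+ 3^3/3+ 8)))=-123.85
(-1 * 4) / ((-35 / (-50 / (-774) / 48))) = 0.00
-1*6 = -6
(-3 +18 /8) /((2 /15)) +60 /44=-375 /88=-4.26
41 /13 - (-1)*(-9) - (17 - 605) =7568 /13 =582.15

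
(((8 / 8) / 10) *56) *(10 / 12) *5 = 70 / 3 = 23.33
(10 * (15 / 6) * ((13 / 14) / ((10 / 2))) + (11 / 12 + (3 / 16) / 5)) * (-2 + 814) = 272687 / 60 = 4544.78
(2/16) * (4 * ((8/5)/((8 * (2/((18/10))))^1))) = 9/100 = 0.09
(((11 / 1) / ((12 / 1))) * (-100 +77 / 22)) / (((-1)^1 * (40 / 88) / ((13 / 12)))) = 303589 / 1440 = 210.83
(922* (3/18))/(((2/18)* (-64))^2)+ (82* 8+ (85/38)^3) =18829774357/28094464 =670.23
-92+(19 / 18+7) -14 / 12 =-766 / 9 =-85.11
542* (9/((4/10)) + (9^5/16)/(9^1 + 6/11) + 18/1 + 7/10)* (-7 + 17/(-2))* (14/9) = -402550717/72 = -5590982.18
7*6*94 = 3948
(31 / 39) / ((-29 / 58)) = -62 / 39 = -1.59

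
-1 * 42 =-42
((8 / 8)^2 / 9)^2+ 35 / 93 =976 / 2511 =0.39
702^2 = 492804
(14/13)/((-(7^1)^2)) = -2/91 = -0.02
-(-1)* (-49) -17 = -66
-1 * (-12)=12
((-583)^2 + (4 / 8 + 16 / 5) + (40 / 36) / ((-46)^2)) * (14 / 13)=113276040304 / 309465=366038.29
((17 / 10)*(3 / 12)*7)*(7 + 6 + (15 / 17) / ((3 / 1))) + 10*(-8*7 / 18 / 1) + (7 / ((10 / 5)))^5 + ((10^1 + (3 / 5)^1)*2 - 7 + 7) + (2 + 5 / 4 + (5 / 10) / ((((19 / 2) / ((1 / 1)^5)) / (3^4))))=3077293 / 5472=562.37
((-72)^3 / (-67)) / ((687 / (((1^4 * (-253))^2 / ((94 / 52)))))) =207057337344 / 721121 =287132.59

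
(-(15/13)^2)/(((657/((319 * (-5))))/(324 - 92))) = 9251000/12337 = 749.86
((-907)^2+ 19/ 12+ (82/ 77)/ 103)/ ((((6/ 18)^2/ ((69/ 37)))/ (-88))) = -32413427152614/ 26677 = -1215032693.05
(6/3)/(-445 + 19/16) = -32/7101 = -0.00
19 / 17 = 1.12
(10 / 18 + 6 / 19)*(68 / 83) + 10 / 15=1.38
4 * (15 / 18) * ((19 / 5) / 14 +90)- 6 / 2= 6256 / 21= 297.90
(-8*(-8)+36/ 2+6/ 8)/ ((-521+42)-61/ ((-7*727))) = -1684459/ 9750280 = -0.17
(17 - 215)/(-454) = 99/227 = 0.44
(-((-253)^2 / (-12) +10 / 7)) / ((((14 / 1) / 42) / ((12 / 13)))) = 1343829 / 91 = 14767.35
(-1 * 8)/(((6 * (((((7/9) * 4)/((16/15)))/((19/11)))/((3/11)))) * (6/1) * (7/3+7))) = -114/29645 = -0.00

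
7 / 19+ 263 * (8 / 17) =40095 / 323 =124.13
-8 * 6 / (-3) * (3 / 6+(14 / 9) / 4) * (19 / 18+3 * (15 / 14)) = 60.73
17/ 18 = 0.94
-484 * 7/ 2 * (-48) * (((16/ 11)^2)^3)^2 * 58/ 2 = 5485384346137264128/ 25937424601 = 211485312.46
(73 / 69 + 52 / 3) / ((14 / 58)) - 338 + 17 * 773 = 2073550 / 161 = 12879.19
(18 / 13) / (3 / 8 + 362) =144 / 37687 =0.00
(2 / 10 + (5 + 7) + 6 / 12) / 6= 2.12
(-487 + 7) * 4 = -1920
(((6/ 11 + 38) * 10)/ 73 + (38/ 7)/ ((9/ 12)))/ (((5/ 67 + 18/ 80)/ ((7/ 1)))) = 565737280/ 1934427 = 292.46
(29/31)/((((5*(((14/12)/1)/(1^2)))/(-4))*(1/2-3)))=1392/5425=0.26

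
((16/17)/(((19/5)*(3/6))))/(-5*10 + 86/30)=-0.01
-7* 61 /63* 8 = -488 /9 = -54.22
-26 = -26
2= 2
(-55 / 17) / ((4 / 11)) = -8.90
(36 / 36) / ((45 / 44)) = 44 / 45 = 0.98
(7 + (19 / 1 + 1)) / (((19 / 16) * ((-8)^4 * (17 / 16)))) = 27 / 5168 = 0.01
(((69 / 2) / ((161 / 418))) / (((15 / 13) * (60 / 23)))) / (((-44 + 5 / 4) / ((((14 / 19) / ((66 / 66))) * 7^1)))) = -46046 / 12825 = -3.59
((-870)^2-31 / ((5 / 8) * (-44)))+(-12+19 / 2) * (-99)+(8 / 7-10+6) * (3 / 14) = 4081027801 / 5390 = 757148.02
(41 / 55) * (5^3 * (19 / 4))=19475 / 44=442.61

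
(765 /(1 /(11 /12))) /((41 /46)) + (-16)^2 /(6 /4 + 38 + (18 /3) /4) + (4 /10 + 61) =350309 /410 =854.41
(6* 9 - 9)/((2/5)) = 225/2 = 112.50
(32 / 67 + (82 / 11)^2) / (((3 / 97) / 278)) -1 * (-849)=4091153203 / 8107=504644.53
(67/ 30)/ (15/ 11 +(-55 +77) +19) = 737/ 13980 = 0.05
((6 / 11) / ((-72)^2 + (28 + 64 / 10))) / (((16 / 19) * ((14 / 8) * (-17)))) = -285 / 68308856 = -0.00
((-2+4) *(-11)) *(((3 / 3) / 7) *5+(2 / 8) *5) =-605 / 14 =-43.21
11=11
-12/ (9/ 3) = -4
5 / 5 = 1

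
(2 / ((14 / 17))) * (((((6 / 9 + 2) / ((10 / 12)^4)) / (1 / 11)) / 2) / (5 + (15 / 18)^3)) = 69797376 / 5271875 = 13.24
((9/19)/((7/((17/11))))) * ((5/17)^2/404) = 225/10047884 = 0.00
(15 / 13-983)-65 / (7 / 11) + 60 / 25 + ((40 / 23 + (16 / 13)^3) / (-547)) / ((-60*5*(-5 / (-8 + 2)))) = -26158662093867 / 24185399875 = -1081.59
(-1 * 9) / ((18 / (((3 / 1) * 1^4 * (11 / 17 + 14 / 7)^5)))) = -553584375 / 2839714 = -194.94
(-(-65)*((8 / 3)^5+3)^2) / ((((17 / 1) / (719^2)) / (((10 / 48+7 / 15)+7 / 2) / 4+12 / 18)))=6190933181236619777 / 96367968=64242645245.32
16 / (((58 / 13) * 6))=52 / 87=0.60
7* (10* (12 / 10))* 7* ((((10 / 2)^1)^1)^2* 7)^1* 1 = 102900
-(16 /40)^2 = -4 /25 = -0.16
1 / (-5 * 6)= -1 / 30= -0.03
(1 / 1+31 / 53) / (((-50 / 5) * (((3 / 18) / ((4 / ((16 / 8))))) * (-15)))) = 168 / 1325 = 0.13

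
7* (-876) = -6132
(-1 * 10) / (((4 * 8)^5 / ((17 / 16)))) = -85 / 268435456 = -0.00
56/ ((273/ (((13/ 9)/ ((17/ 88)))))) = 704/ 459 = 1.53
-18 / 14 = -9 / 7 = -1.29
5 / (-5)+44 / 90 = -23 / 45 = -0.51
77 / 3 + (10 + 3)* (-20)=-703 / 3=-234.33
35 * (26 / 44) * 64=14560 / 11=1323.64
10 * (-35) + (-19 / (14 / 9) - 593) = -955.21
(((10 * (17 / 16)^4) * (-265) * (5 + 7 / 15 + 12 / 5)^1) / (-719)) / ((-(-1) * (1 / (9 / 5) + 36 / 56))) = 27422867535 / 889397248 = 30.83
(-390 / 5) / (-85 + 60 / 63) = 1638 / 1765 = 0.93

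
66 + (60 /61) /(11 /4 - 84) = 261642 /3965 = 65.99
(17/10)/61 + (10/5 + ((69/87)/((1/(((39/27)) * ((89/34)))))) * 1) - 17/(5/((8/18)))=4757498/1353285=3.52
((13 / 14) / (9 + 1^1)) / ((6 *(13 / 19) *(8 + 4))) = 19 / 10080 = 0.00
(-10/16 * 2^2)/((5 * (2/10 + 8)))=-5/82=-0.06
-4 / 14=-2 / 7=-0.29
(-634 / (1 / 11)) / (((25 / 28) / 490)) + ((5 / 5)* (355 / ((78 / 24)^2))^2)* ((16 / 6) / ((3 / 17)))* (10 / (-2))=-5028750448144 / 1285245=-3912678.48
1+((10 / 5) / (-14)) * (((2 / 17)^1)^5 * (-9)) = 9939287 / 9938999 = 1.00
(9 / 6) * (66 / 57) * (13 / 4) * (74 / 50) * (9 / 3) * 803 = 38238057 / 1900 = 20125.29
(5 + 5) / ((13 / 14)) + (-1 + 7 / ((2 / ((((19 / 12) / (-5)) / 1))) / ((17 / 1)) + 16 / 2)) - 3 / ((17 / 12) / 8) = -486537 / 77792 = -6.25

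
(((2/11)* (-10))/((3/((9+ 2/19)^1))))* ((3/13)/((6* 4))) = -865/16302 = -0.05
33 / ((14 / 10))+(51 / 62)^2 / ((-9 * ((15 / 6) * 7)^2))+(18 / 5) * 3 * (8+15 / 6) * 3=428240531 / 1177225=363.77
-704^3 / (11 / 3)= -95158272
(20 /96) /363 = 5 /8712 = 0.00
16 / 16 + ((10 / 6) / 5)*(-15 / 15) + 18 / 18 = 5 / 3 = 1.67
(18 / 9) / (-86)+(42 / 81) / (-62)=-1138 / 35991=-0.03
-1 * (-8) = 8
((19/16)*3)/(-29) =-57/464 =-0.12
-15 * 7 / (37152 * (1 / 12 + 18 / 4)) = -7 / 11352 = -0.00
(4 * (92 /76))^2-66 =-15362 /361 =-42.55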